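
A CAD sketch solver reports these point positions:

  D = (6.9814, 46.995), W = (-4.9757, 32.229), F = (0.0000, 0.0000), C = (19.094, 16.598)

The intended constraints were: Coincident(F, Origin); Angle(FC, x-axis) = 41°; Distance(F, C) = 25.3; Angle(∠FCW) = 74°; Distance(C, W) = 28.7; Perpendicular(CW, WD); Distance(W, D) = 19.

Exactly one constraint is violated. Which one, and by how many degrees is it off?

Perpendicular(CW, WD) — off by 6.00°.

F = (0.00, 0.00) ✓; FC at 41.00° ✓; |FC| = 25.30 ✓; ∠FCW = 74.00° ✓; |CW| = 28.70 ✓; ∠(CW, WD) = 96.00° ✗; |WD| = 19.00 ✓.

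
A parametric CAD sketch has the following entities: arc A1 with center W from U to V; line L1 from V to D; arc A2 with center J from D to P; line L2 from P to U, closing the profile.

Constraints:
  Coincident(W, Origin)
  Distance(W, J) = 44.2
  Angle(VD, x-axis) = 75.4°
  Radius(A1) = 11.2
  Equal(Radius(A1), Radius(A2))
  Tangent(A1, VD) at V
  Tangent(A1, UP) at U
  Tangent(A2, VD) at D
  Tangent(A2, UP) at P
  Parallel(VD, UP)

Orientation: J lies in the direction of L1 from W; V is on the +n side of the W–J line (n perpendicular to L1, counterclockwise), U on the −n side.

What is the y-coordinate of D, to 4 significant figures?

45.60

Tangency of A1 to both parallel lines with radius 11.2 puts V and U at W ± 11.2·n: V = (-10.84, 2.823), U = (10.84, -2.823). Equal radii place D and P the same way about J: D = J + 11.2·n = (0.3031, 45.60), P = J − 11.2·n = (21.98, 39.95). So D.y = 45.60.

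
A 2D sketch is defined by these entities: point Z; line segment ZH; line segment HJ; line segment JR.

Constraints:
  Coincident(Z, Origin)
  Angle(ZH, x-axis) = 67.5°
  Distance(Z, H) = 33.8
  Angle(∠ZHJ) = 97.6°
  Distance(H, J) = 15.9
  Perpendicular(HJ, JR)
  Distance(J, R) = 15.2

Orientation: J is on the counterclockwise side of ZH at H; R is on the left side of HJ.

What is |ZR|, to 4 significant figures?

27.39

Z is at the origin; ZH runs at 67.5° with length 33.8, so H = 33.8·(cos 67.5°, sin 67.5°) = (12.93, 31.23). ∠ZHJ = 97.6°, so HJ runs at 67.5° + (180° − 97.6°) = 149.9° from the x-axis; with |HJ| = 15.9, J = H + 15.9·(cos 149.9°, sin 149.9°) = (-0.8212, 39.20). HJ is perpendicular to JR; with |JR| = 15.2 on the left of HJ, R = J + 15.2·(-0.5015, -0.8652) = (-8.444, 26.05). Then |ZR| = |R − Z| = 27.39.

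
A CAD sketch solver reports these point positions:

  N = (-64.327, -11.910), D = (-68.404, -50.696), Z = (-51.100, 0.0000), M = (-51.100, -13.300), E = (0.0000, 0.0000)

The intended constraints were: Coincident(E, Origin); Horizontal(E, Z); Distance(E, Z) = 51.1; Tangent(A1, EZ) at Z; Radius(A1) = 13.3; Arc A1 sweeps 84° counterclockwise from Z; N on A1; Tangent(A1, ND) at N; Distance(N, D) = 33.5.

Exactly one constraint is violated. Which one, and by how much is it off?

Distance(N, D) = 33.5 — off by 5.50.

E = (0.00, 0.00) ✓; E.y = 0.00, Z.y = 0.00 ✓; |EZ| = 51.10 ✓; ∠(MZ, ZE) = 90.00° ✓; |MZ| = 13.30 ✓; bearing(M→N) − bearing(M→Z) = 84.00° ✓; |MN| = 13.30 ✓; ∠(MN, ND) = 90.00° ✓; |ND| = 39.00 ✗.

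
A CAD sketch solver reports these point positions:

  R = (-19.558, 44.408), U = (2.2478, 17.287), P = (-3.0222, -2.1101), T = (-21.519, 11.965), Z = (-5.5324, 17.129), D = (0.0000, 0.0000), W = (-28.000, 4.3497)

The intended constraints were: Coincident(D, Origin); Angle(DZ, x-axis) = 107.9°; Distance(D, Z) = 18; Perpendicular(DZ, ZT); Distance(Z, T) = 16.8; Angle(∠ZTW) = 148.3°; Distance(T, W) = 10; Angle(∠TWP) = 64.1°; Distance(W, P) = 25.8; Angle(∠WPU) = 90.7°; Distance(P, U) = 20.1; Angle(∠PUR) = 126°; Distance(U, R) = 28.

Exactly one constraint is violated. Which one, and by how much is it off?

Distance(U, R) = 28 — off by 6.80.

D = (0.00, 0.00) ✓; DZ at 107.9° ✓; |DZ| = 18.00 ✓; ∠(DZ, ZT) = 90.00° ✓; |ZT| = 16.80 ✓; ∠ZTW = 148.3° ✓; |TW| = 10.00 ✓; ∠TWP = 64.10° ✓; |WP| = 25.80 ✓; ∠WPU = 90.70° ✓; |PU| = 20.10 ✓; ∠PUR = 126.0° ✓; |UR| = 34.80 ✗.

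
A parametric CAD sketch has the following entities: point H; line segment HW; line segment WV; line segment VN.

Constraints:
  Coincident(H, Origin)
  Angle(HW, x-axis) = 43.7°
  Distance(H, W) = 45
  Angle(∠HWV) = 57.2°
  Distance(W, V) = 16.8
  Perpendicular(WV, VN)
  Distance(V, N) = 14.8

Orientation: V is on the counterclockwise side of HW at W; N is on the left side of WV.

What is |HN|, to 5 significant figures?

24.240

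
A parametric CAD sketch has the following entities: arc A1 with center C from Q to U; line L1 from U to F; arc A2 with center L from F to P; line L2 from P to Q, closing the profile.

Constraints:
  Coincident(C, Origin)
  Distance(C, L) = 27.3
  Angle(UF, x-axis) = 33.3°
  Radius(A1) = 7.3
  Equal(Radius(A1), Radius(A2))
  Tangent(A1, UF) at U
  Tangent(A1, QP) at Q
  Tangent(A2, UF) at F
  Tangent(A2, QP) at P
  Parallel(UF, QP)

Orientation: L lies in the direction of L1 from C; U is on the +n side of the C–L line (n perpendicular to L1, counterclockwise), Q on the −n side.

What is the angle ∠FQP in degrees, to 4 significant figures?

28.14°

The slot axis is L1's direction at 33.3°, so u = (cos 33.3°, sin 33.3°) = (0.8358, 0.5490) and n = (−sin 33.3°, cos 33.3°) = (-0.5490, 0.8358). C is at the origin and L lies 27.3 along u from C, so L = 27.3·u = (22.82, 14.99). Tangency of A1 to both parallel lines with radius 7.3 puts U and Q at C ± 7.3·n: U = (-4.008, 6.101), Q = (4.008, -6.101). Equal radii place F and P the same way about L: F = L + 7.3·n = (18.81, 21.09), P = L − 7.3·n = (26.83, 8.887). Then cos ∠FQP = QF·QP / (|QF||QP|), giving 28.14°.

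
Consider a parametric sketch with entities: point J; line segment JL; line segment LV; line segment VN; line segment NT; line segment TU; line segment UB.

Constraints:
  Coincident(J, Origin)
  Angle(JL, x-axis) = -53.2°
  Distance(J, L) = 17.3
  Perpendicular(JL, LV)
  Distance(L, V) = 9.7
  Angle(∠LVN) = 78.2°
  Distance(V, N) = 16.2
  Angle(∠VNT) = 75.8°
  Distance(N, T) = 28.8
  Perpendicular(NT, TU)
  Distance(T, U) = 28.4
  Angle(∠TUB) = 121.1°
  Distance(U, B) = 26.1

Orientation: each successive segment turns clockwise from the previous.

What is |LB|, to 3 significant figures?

31.1

NT is perpendicular to TU, so TU runs at -79.2°; with |TU| = 28.4, U = (29.4, -27.5). ∠TUB = 121.1° gives UB at -138° from the x-axis; with |UB| = 26.1, B = (9.93, -44.9). Then |LB| = |B − L| = 31.1.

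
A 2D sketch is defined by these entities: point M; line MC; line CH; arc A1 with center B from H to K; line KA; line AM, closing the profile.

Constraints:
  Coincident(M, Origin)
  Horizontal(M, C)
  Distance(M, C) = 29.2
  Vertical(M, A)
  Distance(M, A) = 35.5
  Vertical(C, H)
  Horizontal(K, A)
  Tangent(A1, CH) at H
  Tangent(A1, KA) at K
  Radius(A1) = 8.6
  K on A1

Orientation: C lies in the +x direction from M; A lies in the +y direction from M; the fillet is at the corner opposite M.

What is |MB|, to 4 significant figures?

33.88

M and A share the same x with |MA| = 35.5 and A on the +y side, so A = (0.000, 35.50). The virtual corner opposite M is at (29.20, 35.50). Tangency of A1 to CH means the radius BH is perpendicular to CH and A1 meets KA tangentially, so BK is at right angles to KA, with radius 8.6, so the center B sits 8.6 in from both sides at B = (20.60, 26.90). Then |MB| = |B − M| = 33.88.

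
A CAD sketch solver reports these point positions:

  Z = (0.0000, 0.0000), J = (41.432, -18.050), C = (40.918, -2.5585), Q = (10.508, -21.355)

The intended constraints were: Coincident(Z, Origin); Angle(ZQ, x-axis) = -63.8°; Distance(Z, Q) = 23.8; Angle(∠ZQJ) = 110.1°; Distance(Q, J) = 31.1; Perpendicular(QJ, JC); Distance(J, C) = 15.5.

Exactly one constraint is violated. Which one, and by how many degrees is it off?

Perpendicular(QJ, JC) — off by 4.20°.

Z = (0.00, 0.00) ✓; ZQ at -63.80° ✓; |ZQ| = 23.80 ✓; ∠ZQJ = 110.1° ✓; |QJ| = 31.10 ✓; ∠(QJ, JC) = 85.80° ✗; |JC| = 15.50 ✓.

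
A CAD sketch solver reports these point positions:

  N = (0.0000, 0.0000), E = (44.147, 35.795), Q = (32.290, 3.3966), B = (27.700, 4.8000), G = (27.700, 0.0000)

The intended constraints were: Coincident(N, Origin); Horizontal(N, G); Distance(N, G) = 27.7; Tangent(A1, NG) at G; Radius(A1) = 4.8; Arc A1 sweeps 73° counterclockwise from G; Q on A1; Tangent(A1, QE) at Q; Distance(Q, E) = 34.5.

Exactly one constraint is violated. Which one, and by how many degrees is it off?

Tangent(A1, QE) at Q — off by 3.10°.

N = (0.00, 0.00) ✓; N.y = 0.00, G.y = 0.00 ✓; |NG| = 27.70 ✓; ∠(BG, GN) = 90.00° ✓; |BG| = 4.800 ✓; bearing(B→Q) − bearing(B→G) = 73.00° ✓; |BQ| = 4.800 ✓; ∠(BQ, QE) = 93.10° ✗; |QE| = 34.50 ✓.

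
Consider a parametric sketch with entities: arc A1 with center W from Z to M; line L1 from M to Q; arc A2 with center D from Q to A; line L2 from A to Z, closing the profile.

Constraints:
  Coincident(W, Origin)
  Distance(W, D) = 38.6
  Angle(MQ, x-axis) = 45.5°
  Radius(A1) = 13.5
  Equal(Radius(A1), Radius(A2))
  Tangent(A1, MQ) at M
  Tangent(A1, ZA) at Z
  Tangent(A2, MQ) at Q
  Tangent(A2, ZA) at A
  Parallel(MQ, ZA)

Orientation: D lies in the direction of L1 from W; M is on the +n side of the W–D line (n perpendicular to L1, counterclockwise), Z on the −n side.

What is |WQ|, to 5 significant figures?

40.893

Tangency of A1 to both parallel lines with radius 13.5 puts M and Z at W ± 13.5·n: M = (-9.6289, 9.4623), Z = (9.6289, -9.4623). Equal radii place Q and A the same way about D: Q = D + 13.5·n = (17.426, 36.994), A = D − 13.5·n = (36.684, 18.069). Then |WQ| = |Q − W| = 40.893.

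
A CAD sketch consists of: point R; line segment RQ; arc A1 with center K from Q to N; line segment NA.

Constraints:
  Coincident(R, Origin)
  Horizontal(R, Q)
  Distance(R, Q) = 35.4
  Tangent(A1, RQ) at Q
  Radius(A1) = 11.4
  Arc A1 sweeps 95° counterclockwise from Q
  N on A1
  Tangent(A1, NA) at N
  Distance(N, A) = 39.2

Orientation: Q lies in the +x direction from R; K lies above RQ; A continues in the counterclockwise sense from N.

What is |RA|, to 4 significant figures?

67.27

R is at the origin; RQ is horizontal with |RQ| = 35.4 and Q on the +x side, so Q = (35.40, 0.000). Tangency of A1 to RQ means the radius KQ is perpendicular to RQ, so K = Q + (0, 11.4) = (35.40, 11.40). On A1, Q sits at bearing -90° from K; a 95° counterclockwise sweep puts N at bearing 5°, so N = K + 11.4·(cos 5°, sin 5°) = (46.76, 12.39). Since A1 is tangent to NA there, KN ⟂ NA, so NA runs along (−sin 5°, cos 5°); with |NA| = 39.2, A = (43.34, 51.44). Then |RA| = |A − R| = 67.27.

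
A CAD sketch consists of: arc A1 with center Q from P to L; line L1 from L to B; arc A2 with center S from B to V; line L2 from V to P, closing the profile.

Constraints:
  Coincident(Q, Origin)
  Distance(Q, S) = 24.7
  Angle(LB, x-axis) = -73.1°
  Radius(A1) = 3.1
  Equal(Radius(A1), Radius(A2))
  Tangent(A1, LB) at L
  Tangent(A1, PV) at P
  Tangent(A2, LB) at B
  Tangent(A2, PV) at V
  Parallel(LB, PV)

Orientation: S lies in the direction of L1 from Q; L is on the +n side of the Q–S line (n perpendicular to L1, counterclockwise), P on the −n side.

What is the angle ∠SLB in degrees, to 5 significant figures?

7.1536°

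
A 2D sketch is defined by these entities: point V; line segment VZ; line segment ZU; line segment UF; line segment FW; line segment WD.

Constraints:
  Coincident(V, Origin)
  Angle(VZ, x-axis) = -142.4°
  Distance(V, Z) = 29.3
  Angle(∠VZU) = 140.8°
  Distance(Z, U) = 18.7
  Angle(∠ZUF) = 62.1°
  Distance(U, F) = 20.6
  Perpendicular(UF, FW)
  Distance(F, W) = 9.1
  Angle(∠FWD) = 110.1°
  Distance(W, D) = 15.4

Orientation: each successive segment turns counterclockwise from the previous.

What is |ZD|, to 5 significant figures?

3.3732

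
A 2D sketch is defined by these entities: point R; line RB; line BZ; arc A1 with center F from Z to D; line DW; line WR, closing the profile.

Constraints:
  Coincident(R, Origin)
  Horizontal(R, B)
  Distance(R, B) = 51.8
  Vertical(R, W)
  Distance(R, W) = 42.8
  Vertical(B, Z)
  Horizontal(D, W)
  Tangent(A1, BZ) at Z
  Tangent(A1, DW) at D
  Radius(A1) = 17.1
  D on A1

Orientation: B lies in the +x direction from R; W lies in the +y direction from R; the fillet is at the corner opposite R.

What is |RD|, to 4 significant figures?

55.10

R is at the origin; RB is horizontal with |RB| = 51.8 and B on the +x side, so B = (51.80, 0.000). R and W share the same x with |RW| = 42.8 and W on the +y side, so W = (0.000, 42.80). The virtual corner opposite R is at (51.80, 42.80). Since A1 is tangent to BZ there, FZ ⟂ BZ and since A1 is tangent to DW there, FD ⟂ DW, with radius 17.1, so the center F sits 17.1 in from both sides at F = (34.70, 25.70). That places the tangent points at Z = (51.80, 25.70) on BZ and D = (34.70, 42.80) on DW. Then |RD| = |D − R| = 55.10.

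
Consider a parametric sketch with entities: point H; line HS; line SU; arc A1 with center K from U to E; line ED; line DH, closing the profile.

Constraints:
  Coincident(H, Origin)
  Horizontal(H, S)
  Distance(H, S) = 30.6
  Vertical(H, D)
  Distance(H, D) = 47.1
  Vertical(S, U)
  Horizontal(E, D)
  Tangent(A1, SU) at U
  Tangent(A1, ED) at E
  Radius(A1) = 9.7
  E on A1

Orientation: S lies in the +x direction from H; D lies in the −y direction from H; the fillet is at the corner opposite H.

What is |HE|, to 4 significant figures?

51.53

H is at the origin; HS is horizontal with |HS| = 30.6 and S on the +x side, so S = (30.60, 0.000). H and D share the same x with |HD| = 47.1 and D on the −y side, so D = (0.000, -47.10). The virtual corner opposite H is at (30.60, -47.10). A1 meets SU tangentially, so KU is at right angles to SU and A1 meets ED tangentially, so KE is at right angles to ED, with radius 9.7, so the center K sits 9.7 in from both sides at K = (20.90, -37.40). That places the tangent points at U = (30.60, -37.40) on SU and E = (20.90, -47.10) on ED. Then |HE| = |E − H| = 51.53.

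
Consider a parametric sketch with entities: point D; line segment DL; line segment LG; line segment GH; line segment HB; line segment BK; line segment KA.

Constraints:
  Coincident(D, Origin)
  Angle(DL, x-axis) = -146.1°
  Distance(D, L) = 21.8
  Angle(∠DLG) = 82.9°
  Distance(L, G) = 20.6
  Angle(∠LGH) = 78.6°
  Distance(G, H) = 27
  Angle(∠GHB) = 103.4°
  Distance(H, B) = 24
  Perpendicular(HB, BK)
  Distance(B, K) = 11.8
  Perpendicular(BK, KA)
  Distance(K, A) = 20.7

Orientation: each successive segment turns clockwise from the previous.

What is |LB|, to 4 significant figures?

28.66

D is at the origin; DL runs at -146.1° with length 21.8, so L = (-18.09, -12.16). ∠DLG = 82.9° gives LG at 116.8° from the x-axis; with |LG| = 20.6, G = (-27.38, 6.228). ∠LGH = 78.6° gives GH at 15.40° from the x-axis; with |GH| = 27.0, H = (-1.352, 13.40). ∠GHB = 103.4° gives HB at -61.20° from the x-axis; with |HB| = 24.0, B = (10.21, -7.633). Then |LB| = |B − L| = 28.66.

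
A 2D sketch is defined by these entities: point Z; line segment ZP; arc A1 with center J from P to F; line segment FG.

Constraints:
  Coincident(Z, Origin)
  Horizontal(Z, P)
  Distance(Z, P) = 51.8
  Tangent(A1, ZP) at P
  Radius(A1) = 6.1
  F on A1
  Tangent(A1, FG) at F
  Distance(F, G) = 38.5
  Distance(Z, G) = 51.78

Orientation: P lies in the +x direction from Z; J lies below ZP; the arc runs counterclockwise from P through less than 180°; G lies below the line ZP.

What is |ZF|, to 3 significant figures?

46.2

Z is at the origin; Z and P share the same y with |ZP| = 51.8 and P on the +x side, so P = (51.8, 0.00). Since A1 is tangent to ZP there, JP ⟂ ZP, so J = P + (0, -6.1) = (51.8, -6.10). Since JF ⟂ FG (tangency), |JG| = √(6.1² + 38.5²) = 39.0 regardless of where F sits on A1. So G lies on both circle(Z, 51.78) and circle(J, 39.0); the below-ZP intersection is G = (32.7, -40.1). F is the foot of the tangent from G: F = (46.1, -3.99).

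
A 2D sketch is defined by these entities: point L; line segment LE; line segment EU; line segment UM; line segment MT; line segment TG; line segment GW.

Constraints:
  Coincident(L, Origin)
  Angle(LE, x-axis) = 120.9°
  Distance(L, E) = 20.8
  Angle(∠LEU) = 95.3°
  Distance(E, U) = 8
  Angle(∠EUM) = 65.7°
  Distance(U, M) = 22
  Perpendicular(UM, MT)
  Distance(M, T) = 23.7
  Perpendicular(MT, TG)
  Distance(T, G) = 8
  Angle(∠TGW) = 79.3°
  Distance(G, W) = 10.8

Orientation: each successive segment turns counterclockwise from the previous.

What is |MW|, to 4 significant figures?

14.40

MT ⟂ TG, so TG runs at 139.9°; with |TG| = 8.0, G = (8.078, 23.50). ∠TGW = 79.3° gives GW at -119.4° from the x-axis; with |GW| = 10.8, W = (2.777, 14.09). Then |MW| = |W − M| = 14.40.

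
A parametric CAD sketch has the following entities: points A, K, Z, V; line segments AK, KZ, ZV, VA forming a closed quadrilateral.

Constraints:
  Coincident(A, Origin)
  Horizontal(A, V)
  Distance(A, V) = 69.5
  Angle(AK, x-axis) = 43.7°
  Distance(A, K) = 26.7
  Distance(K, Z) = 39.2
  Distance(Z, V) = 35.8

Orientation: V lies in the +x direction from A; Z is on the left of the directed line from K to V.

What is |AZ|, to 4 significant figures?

64.75

A is at the origin; A and V share the same y with |AV| = 69.5 and V in +x, so V = (69.5, 0). AK runs at 43.7° with |AK| = 26.7, so K = (19.30, 18.45). Z is determined by |KZ| = 39.2 and |ZV| = 35.8 together: it lies at the intersection of circle(K, 39.2) and circle(V, 35.8). With |KV| = 53.48, the foot of the radical line on KV is 29.12 from K and the perpendicular offset is √(39.2² − 29.12²) = 26.24. Taking the left-of-KV solution: Z = (55.69, 33.03).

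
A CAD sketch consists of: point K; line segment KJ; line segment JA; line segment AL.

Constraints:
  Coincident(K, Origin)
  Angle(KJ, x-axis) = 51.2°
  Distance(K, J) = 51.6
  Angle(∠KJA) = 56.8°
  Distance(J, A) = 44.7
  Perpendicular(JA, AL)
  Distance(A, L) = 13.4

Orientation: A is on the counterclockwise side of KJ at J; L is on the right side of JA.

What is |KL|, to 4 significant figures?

58.92

K is at the origin; KJ runs at 51.2° with length 51.6, so J = 51.6·(cos 51.2°, sin 51.2°) = (32.33, 40.21). ∠KJA = 56.8°, so JA runs at 51.2° + (180° − 56.8°) = 174.4° from the x-axis; with |JA| = 44.7, A = J + 44.7·(cos 174.4°, sin 174.4°) = (-12.15, 44.58). JA is perpendicular to AL; with |AL| = 13.4 on the right of JA, L = A + 13.4·(0.09758, 0.9952) = (-10.85, 57.91). Then |KL| = |L − K| = 58.92.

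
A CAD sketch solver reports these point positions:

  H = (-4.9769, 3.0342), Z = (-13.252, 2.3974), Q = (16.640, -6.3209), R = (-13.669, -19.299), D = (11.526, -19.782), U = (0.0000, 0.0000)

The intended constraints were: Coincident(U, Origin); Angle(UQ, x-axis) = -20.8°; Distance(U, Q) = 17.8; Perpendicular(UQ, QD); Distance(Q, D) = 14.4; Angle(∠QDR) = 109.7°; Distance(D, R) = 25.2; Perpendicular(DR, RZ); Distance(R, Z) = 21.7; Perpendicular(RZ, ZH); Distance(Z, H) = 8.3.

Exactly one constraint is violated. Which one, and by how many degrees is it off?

Perpendicular(RZ, ZH) — off by 5.50°.

U = (0.00, 0.00) ✓; UQ at -20.80° ✓; |UQ| = 17.80 ✓; ∠(UQ, QD) = 90.00° ✓; |QD| = 14.40 ✓; ∠QDR = 109.7° ✓; |DR| = 25.20 ✓; ∠(DR, RZ) = 90.00° ✓; |RZ| = 21.70 ✓; ∠(RZ, ZH) = 84.50° ✗; |ZH| = 8.300 ✓.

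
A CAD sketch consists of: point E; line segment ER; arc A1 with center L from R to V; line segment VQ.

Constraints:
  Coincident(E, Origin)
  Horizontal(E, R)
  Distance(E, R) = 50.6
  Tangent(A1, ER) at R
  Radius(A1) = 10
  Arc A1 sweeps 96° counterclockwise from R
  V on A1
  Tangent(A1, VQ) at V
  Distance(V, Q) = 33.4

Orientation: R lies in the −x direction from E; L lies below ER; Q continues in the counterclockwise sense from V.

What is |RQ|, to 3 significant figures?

44.7

E is at the origin; ER is horizontal with |ER| = 50.6 and R on the −x side, so R = (-50.6, 0.00). The tangent condition forces LR to be normal to ER, so L = R + (0, -10) = (-50.6, -10.0). On A1, R sits at bearing 90° from L; a 96° counterclockwise sweep puts V at bearing 186°, so V = L + 10.0·(cos 186°, sin 186°) = (-60.5, -11.0). Tangency of A1 to VQ means the radius LV is perpendicular to VQ, so VQ runs along (−sin 186°, cos 186°); with |VQ| = 33.4, Q = (-57.1, -44.3). Then |RQ| = |Q − R| = 44.7.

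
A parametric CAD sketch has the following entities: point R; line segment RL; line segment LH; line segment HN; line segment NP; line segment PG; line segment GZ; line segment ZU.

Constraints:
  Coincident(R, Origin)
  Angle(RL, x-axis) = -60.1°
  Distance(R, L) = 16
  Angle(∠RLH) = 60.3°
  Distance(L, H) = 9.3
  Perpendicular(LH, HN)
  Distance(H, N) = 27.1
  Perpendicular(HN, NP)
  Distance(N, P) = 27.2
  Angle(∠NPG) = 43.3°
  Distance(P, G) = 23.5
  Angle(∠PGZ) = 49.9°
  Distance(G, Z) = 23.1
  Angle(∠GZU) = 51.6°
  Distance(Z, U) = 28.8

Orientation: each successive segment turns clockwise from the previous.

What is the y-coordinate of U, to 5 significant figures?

3.6560

∠PGZ = 49.9° gives GZ at 93.400° from the x-axis; with |GZ| = 23.1, Z = (7.3648, 20.175). ∠GZU = 51.6° gives ZU at -35.000° from the x-axis; with |ZU| = 28.8, U = (30.956, 3.6560). So U.y = 3.6560.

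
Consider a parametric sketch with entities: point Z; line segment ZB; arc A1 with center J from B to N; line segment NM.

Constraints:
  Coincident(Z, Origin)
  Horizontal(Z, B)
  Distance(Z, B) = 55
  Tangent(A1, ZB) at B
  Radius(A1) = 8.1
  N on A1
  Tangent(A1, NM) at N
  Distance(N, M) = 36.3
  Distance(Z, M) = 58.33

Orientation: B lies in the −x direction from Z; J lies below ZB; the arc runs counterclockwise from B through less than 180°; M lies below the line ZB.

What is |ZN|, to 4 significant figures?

62.88

Checks: |JN| = 8.100 ✓; ∠(JN, NM) = 90.00° ✓; |NM| = 36.30 ✓; |ZM| = 58.33 ✓.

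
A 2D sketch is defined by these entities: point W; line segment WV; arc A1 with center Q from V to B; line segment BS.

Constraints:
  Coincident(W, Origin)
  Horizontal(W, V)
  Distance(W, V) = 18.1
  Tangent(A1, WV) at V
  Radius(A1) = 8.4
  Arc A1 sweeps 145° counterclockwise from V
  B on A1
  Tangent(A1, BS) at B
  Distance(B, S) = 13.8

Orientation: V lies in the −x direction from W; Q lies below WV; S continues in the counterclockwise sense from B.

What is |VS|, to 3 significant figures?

24.1

W is at the origin; WV is horizontal with |WV| = 18.1 and V on the −x side, so V = (-18.1, 0.00). Tangency of A1 to WV means the radius QV is perpendicular to WV, so Q = V + (0, -8.4) = (-18.1, -8.40). On A1, V sits at bearing 90° from Q; a 145° counterclockwise sweep puts B at bearing 235°, so B = Q + 8.4·(cos 235°, sin 235°) = (-22.9, -15.3). Since A1 is tangent to BS there, QB ⟂ BS, so BS runs along (−sin 235°, cos 235°); with |BS| = 13.8, S = (-11.6, -23.2). Then |VS| = |S − V| = 24.1.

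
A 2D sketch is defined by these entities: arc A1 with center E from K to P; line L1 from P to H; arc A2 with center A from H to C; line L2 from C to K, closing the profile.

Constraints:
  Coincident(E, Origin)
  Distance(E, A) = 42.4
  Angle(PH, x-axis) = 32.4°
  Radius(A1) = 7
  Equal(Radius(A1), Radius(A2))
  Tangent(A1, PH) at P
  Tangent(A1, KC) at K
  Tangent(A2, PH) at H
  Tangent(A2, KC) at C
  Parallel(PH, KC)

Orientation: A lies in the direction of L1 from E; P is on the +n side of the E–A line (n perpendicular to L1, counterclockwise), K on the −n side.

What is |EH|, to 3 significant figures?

43.0

The slot axis is L1's direction at 32.4°, so u = (cos 32.4°, sin 32.4°) = (0.844, 0.536) and n = (−sin 32.4°, cos 32.4°) = (-0.536, 0.844). E is at the origin and A lies 42.4 along u from E, so A = 42.4·u = (35.8, 22.7). Tangency of A1 to both parallel lines with radius 7.0 puts P and K at E ± 7.0·n: P = (-3.75, 5.91), K = (3.75, -5.91). Equal radii place H and C the same way about A: H = A + 7.0·n = (32.0, 28.6), C = A − 7.0·n = (39.6, 16.8). Then |EH| = |H − E| = 43.0.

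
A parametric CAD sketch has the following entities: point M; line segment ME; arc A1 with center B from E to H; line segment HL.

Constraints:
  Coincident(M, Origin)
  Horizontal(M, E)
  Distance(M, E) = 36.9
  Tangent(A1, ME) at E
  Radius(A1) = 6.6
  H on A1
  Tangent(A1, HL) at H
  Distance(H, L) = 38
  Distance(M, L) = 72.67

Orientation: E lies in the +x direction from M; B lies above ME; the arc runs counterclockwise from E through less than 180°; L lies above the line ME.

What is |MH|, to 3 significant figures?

42.3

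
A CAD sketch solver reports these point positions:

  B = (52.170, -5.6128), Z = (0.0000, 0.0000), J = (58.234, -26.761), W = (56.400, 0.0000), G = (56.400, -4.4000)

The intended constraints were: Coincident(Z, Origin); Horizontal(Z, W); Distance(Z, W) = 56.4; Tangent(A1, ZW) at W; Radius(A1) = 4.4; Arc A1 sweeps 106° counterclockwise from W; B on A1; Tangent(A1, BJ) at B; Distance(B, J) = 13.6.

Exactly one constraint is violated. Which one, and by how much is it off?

Distance(B, J) = 13.6 — off by 8.40.

Z = (0.00, 0.00) ✓; Z.y = 0.00, W.y = 0.00 ✓; |ZW| = 56.40 ✓; ∠(GW, WZ) = 90.00° ✓; |GW| = 4.400 ✓; bearing(G→B) − bearing(G→W) = 106.0° ✓; |GB| = 4.400 ✓; ∠(GB, BJ) = 90.00° ✓; |BJ| = 22.00 ✗.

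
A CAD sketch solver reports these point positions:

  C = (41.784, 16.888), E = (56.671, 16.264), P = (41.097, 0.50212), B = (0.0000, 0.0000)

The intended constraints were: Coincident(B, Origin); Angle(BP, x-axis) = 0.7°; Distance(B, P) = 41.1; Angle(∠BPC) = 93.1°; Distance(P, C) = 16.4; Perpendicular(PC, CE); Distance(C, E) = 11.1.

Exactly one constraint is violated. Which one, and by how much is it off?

Distance(C, E) = 11.1 — off by 3.80.

B = (0.00, 0.00) ✓; BP at 0.7000° ✓; |BP| = 41.10 ✓; ∠BPC = 93.10° ✓; |PC| = 16.40 ✓; ∠(PC, CE) = 90.00° ✓; |CE| = 14.90 ✗.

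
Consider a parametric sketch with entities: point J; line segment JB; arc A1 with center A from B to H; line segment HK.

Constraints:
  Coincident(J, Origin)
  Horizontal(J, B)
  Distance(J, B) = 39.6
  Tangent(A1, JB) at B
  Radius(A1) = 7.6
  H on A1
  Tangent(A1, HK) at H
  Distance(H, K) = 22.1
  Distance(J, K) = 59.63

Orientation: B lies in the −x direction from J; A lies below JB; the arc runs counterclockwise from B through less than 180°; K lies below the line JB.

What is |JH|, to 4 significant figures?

47.15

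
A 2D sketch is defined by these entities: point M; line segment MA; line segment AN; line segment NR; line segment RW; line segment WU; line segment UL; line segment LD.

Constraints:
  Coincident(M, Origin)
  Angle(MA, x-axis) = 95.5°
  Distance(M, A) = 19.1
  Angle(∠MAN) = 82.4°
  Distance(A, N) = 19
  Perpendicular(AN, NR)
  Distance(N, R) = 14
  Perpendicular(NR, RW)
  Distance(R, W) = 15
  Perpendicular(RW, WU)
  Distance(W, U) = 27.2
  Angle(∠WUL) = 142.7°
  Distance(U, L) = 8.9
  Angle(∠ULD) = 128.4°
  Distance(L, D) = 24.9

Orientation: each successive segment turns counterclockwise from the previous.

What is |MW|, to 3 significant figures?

5.15

M is at the origin; MA runs at 95.5° with length 19.1, so A = (-1.83, 19.0). ∠MAN = 82.4° gives AN at -167° from the x-axis; with |AN| = 19.0, N = (-20.3, 14.7). AN is perpendicular to NR, so NR runs at -76.9°; with |NR| = 14.0, R = (-17.2, 1.07). The perpendicularity gives RW at right angles to NR, so RW runs at 13.1°; with |RW| = 15.0, W = (-2.55, 4.47). Then |MW| = |W − M| = 5.15.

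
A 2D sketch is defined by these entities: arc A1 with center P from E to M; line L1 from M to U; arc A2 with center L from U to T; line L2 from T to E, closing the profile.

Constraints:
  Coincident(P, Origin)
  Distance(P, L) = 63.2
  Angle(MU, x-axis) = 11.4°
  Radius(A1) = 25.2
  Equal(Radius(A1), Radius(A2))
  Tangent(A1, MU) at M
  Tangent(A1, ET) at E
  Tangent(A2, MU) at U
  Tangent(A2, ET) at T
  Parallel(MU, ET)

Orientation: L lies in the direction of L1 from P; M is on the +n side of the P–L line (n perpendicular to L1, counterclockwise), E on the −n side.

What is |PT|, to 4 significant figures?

68.04

Tangency of A1 to both parallel lines with radius 25.2 puts M and E at P ± 25.2·n: M = (-4.981, 24.70), E = (4.981, -24.70). Equal radii place U and T the same way about L: U = L + 25.2·n = (56.97, 37.19), T = L − 25.2·n = (66.93, -12.21). Then |PT| = |T − P| = 68.04.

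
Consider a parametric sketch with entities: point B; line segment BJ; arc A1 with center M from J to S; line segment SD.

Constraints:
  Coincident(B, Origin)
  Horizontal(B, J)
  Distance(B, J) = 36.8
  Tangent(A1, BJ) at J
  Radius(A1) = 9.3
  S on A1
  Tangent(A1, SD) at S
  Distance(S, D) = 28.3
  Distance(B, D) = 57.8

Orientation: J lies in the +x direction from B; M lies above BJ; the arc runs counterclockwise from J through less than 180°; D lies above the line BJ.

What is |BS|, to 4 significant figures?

47.18

Checks: |BJ| = 36.80 ✓; |MS| = 9.300 ✓; ∠(MS, SD) = 90.00° ✓; |SD| = 28.30 ✓; |BD| = 57.80 ✓.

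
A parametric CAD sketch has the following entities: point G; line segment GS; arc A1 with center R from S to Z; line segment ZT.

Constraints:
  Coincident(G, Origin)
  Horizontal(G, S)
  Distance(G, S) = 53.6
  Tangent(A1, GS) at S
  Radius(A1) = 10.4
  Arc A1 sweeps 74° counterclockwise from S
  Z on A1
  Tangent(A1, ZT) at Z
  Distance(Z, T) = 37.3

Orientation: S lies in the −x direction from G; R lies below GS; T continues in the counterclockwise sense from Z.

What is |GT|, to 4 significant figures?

85.68

G is at the origin; G and S share the same y with |GS| = 53.6 and S on the −x side, so S = (-53.60, 0.000). The tangent condition forces RS to be normal to GS, so R = S + (0, -10.4) = (-53.60, -10.40). On A1, S sits at bearing 90° from R; a 74° counterclockwise sweep puts Z at bearing 164°, so Z = R + 10.4·(cos 164°, sin 164°) = (-63.60, -7.533). A1 meets ZT tangentially, so RZ is at right angles to ZT, so ZT runs along (−sin 164°, cos 164°); with |ZT| = 37.3, T = (-73.88, -43.39). Then |GT| = |T − G| = 85.68.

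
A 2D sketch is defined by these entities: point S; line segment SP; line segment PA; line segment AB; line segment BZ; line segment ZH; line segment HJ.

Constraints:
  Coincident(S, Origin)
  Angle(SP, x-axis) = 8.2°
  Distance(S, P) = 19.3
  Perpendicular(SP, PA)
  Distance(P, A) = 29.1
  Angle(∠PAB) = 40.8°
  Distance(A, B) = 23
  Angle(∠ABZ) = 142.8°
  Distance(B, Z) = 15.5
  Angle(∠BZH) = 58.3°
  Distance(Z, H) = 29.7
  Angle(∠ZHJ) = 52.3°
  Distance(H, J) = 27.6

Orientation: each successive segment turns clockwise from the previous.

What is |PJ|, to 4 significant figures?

26.22

S is at the origin; SP runs at 8.2° with length 19.3, so P = (19.10, 2.753). SP is perpendicular to PA, so PA runs at -81.80°; with |PA| = 29.1, A = (23.25, -26.05). ∠PAB = 40.8° gives AB at 139.0° from the x-axis; with |AB| = 23.0, B = (5.895, -10.96). ∠ABZ = 142.8° gives BZ at 101.8° from the x-axis; with |BZ| = 15.5, Z = (2.725, 4.212). ∠BZH = 58.3° gives ZH at -19.90° from the x-axis; with |ZH| = 29.7, H = (30.65, -5.897). ∠ZHJ = 52.3° gives HJ at -147.6° from the x-axis; with |HJ| = 27.6, J = (7.348, -20.69). Then |PJ| = |J − P| = 26.22.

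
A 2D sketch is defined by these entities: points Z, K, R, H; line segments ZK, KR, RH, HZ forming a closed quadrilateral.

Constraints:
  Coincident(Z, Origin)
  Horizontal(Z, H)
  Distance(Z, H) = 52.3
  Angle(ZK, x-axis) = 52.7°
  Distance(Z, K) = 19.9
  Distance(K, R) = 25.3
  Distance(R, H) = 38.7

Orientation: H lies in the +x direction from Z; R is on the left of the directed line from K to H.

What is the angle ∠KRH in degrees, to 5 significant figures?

82.138°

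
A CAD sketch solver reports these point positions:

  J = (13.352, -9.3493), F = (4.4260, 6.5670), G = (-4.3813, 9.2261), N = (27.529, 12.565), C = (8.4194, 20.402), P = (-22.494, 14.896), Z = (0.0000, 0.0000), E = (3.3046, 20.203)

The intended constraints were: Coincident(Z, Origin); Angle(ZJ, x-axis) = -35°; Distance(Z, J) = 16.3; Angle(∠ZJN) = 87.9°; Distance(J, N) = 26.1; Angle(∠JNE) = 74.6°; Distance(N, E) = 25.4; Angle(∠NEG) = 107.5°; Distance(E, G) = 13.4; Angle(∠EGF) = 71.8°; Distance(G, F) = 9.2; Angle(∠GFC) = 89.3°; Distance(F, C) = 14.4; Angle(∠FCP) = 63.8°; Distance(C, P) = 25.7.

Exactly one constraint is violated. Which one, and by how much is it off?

Distance(C, P) = 25.7 — off by 5.70.

Z = (0.00, 0.00) ✓; ZJ at -35.00° ✓; |ZJ| = 16.30 ✓; ∠ZJN = 87.90° ✓; |JN| = 26.10 ✓; ∠JNE = 74.60° ✓; |NE| = 25.40 ✓; ∠NEG = 107.5° ✓; |EG| = 13.40 ✓; ∠EGF = 71.80° ✓; |GF| = 9.200 ✓; ∠GFC = 89.30° ✓; |FC| = 14.40 ✓; ∠FCP = 63.80° ✓; |CP| = 31.40 ✗.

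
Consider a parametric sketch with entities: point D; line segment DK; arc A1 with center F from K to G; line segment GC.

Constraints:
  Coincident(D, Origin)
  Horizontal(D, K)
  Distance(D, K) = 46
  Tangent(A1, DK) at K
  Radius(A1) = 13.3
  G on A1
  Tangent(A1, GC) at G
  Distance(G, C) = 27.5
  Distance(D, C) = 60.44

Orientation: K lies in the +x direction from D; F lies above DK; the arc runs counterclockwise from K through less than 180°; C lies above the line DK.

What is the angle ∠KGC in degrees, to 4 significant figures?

118.2°

Checks: D = (0.00, 0.00) ✓; |FG| = 13.30 ✓; ∠(FG, GC) = 90.00° ✓; |GC| = 27.50 ✓; |DC| = 60.44 ✓.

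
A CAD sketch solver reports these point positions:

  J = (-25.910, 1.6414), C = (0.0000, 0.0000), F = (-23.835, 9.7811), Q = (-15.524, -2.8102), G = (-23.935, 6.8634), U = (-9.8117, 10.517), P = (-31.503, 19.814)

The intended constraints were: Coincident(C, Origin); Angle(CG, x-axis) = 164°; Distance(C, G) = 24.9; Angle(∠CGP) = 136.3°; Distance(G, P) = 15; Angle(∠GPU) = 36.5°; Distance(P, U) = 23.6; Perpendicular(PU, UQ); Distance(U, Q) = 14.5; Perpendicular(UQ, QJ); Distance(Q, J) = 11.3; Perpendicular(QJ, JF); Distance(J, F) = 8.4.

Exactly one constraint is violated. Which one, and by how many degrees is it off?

Perpendicular(QJ, JF) — off by 8.90°.

C = (0.00, 0.00) ✓; CG at 164.0° ✓; |CG| = 24.90 ✓; ∠CGP = 136.3° ✓; |GP| = 15.00 ✓; ∠GPU = 36.50° ✓; |PU| = 23.60 ✓; ∠(PU, UQ) = 90.00° ✓; |UQ| = 14.50 ✓; ∠(UQ, QJ) = 90.00° ✓; |QJ| = 11.30 ✓; ∠(QJ, JF) = 81.10° ✗; |JF| = 8.400 ✓.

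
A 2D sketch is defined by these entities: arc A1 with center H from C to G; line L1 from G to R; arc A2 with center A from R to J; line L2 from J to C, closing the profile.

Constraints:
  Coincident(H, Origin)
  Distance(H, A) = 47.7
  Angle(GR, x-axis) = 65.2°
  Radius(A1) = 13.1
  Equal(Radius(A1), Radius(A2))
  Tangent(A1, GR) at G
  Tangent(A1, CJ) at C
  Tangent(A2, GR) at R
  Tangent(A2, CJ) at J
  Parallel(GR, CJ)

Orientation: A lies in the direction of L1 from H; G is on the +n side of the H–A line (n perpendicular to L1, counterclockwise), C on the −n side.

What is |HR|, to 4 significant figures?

49.47

The slot axis is L1's direction at 65.2°, so u = (cos 65.2°, sin 65.2°) = (0.4195, 0.9078) and n = (−sin 65.2°, cos 65.2°) = (-0.9078, 0.4195). H is at the origin and A lies 47.7 along u from H, so A = 47.7·u = (20.01, 43.30). Tangency of A1 to both parallel lines with radius 13.1 puts G and C at H ± 13.1·n: G = (-11.89, 5.495), C = (11.89, -5.495). Equal radii place R and J the same way about A: R = A + 13.1·n = (8.116, 48.80), J = A − 13.1·n = (31.90, 37.81). Then |HR| = |R − H| = 49.47.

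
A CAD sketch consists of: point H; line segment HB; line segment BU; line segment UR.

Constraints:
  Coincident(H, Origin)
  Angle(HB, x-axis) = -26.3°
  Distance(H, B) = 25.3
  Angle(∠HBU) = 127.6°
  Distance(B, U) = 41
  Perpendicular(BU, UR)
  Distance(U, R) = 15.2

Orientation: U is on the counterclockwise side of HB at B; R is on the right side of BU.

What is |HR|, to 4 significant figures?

66.54

H is at the origin; HB runs at -26.3° with length 25.3, so B = 25.3·(cos -26.3°, sin -26.3°) = (22.68, -11.21). ∠HBU = 127.6°, so BU runs at -26.3° + (180° − 127.6°) = 26.10° from the x-axis; with |BU| = 41.0, U = B + 41.0·(cos 26.10°, sin 26.10°) = (59.50, 6.828). BU ⟂ UR; with |UR| = 15.2 on the right of BU, R = U + 15.2·(0.4399, -0.8980) = (66.19, -6.822). Then |HR| = |R − H| = 66.54.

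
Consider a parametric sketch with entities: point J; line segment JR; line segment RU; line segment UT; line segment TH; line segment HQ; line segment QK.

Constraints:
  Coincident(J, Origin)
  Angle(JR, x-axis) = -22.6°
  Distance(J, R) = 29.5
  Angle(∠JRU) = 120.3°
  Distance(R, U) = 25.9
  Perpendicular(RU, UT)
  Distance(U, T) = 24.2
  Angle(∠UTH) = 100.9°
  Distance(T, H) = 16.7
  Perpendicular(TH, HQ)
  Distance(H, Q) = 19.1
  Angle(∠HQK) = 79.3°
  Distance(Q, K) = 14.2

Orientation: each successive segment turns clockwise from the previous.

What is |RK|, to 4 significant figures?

21.83

J is at the origin; JR runs at -22.6° with length 29.5, so R = (27.23, -11.34). ∠JRU = 120.3° gives RU at -82.30° from the x-axis; with |RU| = 25.9, U = (30.70, -37.00). The perpendicularity gives UT at right angles to RU, so UT runs at -172.3°; with |UT| = 24.2, T = (6.723, -40.25). ∠UTH = 100.9° gives TH at 108.6° from the x-axis; with |TH| = 16.7, H = (1.397, -24.42). TH is perpendicular to HQ, so HQ runs at 18.60°; with |HQ| = 19.1, Q = (19.50, -18.33). ∠HQK = 79.3° gives QK at -82.10° from the x-axis; with |QK| = 14.2, K = (21.45, -32.39). Then |RK| = |K − R| = 21.83.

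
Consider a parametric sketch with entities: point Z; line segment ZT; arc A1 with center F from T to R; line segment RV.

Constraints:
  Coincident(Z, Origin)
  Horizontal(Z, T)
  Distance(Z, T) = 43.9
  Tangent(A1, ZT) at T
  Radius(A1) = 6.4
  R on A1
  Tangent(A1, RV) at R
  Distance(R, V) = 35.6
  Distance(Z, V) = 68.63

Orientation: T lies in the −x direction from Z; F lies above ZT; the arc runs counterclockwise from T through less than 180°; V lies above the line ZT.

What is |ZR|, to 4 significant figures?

39.42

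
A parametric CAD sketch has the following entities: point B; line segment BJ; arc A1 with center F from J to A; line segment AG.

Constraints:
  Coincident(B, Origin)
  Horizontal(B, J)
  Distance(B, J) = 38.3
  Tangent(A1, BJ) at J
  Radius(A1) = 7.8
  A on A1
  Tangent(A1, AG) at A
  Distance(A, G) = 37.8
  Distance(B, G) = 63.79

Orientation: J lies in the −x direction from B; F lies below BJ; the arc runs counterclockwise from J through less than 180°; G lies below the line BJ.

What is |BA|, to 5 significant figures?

46.811

B is at the origin; B and J share the same y with |BJ| = 38.3 and J on the −x side, so J = (-38.300, 0.0000). Tangency of A1 to BJ means the radius FJ is perpendicular to BJ, so F = J + (0, -7.8) = (-38.300, -7.8000). Since FA ⟂ AG (tangency), |FG| = √(7.8² + 37.8²) = 38.596 regardless of where A sits on A1. So G lies on both circle(B, 63.79) and circle(F, 38.596); the below-BJ intersection is G = (-44.265, -45.933). A is the foot of the tangent from G: A = (-46.091, -8.1769).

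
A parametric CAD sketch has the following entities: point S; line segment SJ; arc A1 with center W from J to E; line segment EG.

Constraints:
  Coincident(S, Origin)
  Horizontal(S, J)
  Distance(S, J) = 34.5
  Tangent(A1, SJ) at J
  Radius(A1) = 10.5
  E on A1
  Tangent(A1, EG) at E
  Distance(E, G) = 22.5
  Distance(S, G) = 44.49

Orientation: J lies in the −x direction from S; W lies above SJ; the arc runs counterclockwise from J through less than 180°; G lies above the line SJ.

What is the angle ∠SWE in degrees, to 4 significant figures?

27.01°

S is at the origin; SJ is horizontal with |SJ| = 34.5 and J on the −x side, so J = (-34.50, 0.000). The tangent condition forces WJ to be normal to SJ, so W = J + (0, 10.5) = (-34.50, 10.50). Since WE ⟂ EG (tangency), |WG| = √(10.5² + 22.5²) = 24.83 regardless of where E sits on A1. So G lies on both circle(S, 44.49) and circle(W, 24.83); the above-SJ intersection is G = (-28.10, 34.49). E is the foot of the tangent from G: E = (-24.16, 12.34).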